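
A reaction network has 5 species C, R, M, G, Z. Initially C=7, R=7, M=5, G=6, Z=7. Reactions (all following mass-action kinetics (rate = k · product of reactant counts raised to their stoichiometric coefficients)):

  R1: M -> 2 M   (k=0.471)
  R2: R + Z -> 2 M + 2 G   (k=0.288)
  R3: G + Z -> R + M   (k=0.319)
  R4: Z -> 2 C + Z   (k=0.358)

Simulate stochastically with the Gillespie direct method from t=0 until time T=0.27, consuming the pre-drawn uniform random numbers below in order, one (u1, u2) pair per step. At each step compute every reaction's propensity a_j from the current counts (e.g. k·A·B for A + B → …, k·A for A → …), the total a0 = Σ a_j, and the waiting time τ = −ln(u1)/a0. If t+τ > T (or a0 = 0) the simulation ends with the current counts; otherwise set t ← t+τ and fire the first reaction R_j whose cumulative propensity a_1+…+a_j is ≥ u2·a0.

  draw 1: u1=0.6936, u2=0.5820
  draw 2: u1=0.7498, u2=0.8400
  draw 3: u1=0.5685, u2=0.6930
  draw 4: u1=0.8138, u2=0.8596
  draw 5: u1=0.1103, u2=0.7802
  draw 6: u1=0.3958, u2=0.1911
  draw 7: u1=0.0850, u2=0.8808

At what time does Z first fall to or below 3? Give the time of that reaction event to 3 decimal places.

Threshold first reached at t = 0.055

t=0.000: C=7 R=7 M=5 G=6 Z=7
Draw 1: a1=2.355, a2=14.112, a3=13.398, a4=2.506, a0=32.371; τ=−ln(0.6936)/32.371=0.011 → t=0.011; u2·a0=0.5820·32.371=18.840; a1+a2=16.467 < 18.840 ≤ a1+…+a3=29.865 → R3 fires; C=7 R=8 M=6 G=5 Z=6
Draw 2: a1=2.826, a2=13.824, a3=9.570, a4=2.148, a0=28.368; τ=−ln(0.7498)/28.368=0.010 → t=0.021; u2·a0=0.8400·28.368=23.829; a1+a2=16.650 < 23.829 ≤ a1+…+a3=26.220 → R3 fires; C=7 R=9 M=7 G=4 Z=5
Draw 3: a1=3.297, a2=12.960, a3=6.380, a4=1.790, a0=24.427; τ=−ln(0.5685)/24.427=0.023 → t=0.045; u2·a0=0.6930·24.427=16.928; a1+a2=16.257 < 16.928 ≤ a1+…+a3=22.637 → R3 fires; C=7 R=10 M=8 G=3 Z=4
Draw 4: a1=3.768, a2=11.520, a3=3.828, a4=1.432, a0=20.548; τ=−ln(0.8138)/20.548=0.010 → t=0.055; u2·a0=0.8596·20.548=17.663; a1+a2=15.288 < 17.663 ≤ a1+…+a3=19.116 → R3 fires; C=7 R=11 M=9 G=2 Z=3
Draw 5: a1=4.239, a2=9.504, a3=1.914, a4=1.074, a0=16.731; τ=−ln(0.1103)/16.731=0.132 → t=0.186; u2·a0=0.7802·16.731=13.054; a1=4.239 < 13.054 ≤ a1+a2=13.743 → R2 fires; C=7 R=10 M=11 G=4 Z=2
Draw 6: a1=5.181, a2=5.760, a3=2.552, a4=0.716, a0=14.209; τ=−ln(0.3958)/14.209=0.065 → t=0.252; u2·a0=0.1911·14.209=2.715 ≤ a1=5.181 → R1 fires; C=7 R=10 M=12 G=4 Z=2
Draw 7: a1=5.652, a2=5.760, a3=2.552, a4=0.716, a0=14.680; τ=−ln(0.0850)/14.680=0.168 → t=0.420 > T=0.27: stop.
Z first becomes ≤ 3 when it reaches 3 at the event at t=0.055.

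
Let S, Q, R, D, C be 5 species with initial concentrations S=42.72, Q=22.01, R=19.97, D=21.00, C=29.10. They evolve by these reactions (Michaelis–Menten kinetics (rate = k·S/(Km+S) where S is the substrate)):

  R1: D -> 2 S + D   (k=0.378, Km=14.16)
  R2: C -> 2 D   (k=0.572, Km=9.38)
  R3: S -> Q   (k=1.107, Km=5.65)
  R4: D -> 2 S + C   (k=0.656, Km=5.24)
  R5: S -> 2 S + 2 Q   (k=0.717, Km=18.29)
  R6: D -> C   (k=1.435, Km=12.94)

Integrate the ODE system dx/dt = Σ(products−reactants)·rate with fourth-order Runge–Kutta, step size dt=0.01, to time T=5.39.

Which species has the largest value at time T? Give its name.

RK4 with dt=0.01: 539 steps to T=5.39. Trajectory (selected grid times):
t=0.00: S=42.72 Q=22.01 R=19.97 D=21.00 C=29.10
t=0.60: S=43.33 Q=23.20 R=19.97 D=20.67 C=29.69
t=1.20: S=43.94 Q=24.40 R=19.97 D=20.36 C=30.27
t=1.80: S=44.55 Q=25.59 R=19.97 D=20.04 C=30.84
t=2.40: S=45.16 Q=26.79 R=19.97 D=19.74 C=31.41
t=2.99: S=45.75 Q=27.98 R=19.97 D=19.44 C=31.96
t=3.59: S=46.34 Q=29.19 R=19.97 D=19.15 C=32.52
t=4.19: S=46.94 Q=30.40 R=19.97 D=18.86 C=33.08
t=4.79: S=47.53 Q=31.61 R=19.97 D=18.58 C=33.63
t=5.39: S=48.11 Q=32.83 R=19.97 D=18.31 C=34.17
At T=5.39: S=48.11 Q=32.83 R=19.97 D=18.31 C=34.17; the largest is S.

Dominant species at T: S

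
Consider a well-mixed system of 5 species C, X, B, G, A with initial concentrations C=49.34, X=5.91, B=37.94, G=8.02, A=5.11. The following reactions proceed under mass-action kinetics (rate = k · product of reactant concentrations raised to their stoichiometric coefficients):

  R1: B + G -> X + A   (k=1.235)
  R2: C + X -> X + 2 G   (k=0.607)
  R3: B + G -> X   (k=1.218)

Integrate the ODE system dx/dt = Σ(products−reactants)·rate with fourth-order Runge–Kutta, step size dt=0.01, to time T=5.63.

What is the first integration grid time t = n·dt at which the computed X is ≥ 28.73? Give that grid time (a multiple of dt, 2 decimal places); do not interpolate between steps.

RK4 with dt=0.01: 563 steps to T=5.63. Trajectory (selected grid times):
t=0.00: C=49.34 X=5.91 B=37.94 G=8.02 A=5.11
t=0.03: C=37.54 X=24.13 B=19.72 G=13.40 A=14.28
t=0.04: C=31.80 X=30.48 B=13.37 G=18.53 A=17.48
t=0.63: C=0.00 X=43.85 B=0.00 G=68.76 A=24.21
t=1.25: C=0.00 X=43.85 B=0.00 G=68.76 A=24.21
t=1.88: C=0.00 X=43.85 B=0.00 G=68.76 A=24.21
t=2.50: C=0.00 X=43.85 B=0.00 G=68.76 A=24.21
t=3.13: C=0.00 X=43.85 B=0.00 G=68.76 A=24.21
t=3.75: C=0.00 X=43.85 B=0.00 G=68.76 A=24.21
t=4.38: C=0.00 X=43.85 B=0.00 G=68.76 A=24.21
t=5.00: C=0.00 X=43.85 B=0.00 G=68.76 A=24.21
t=5.63: C=0.00 X=43.85 B=0.00 G=68.76 A=24.21
X(0.03)=24.126 < 28.73 but X(0.04)=30.479 ≥ 28.73, so the first grid time is t=0.04.

Threshold first reached at t = 0.04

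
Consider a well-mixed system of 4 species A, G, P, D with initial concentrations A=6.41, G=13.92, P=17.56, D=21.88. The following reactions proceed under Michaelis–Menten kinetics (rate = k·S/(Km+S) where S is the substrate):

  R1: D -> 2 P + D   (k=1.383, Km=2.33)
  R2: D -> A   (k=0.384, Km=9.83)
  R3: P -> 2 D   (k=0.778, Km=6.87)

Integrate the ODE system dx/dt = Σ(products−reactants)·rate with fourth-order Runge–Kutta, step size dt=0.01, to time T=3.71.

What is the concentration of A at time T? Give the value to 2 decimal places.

A at T = 7.41

RK4 with dt=0.01: 371 steps to T=3.71. Trajectory (selected grid times):
t=0.00: A=6.41 G=13.92 P=17.56 D=21.88
t=0.41: A=6.52 G=13.92 P=18.35 D=22.23
t=0.82: A=6.63 G=13.92 P=19.15 D=22.59
t=1.24: A=6.74 G=13.92 P=19.96 D=22.96
t=1.65: A=6.85 G=13.92 P=20.75 D=23.33
t=2.06: A=6.96 G=13.92 P=21.54 D=23.70
t=2.47: A=7.07 G=13.92 P=22.33 D=24.07
t=2.89: A=7.19 G=13.92 P=23.14 D=24.46
t=3.30: A=7.30 G=13.92 P=23.93 D=24.84
t=3.71: A=7.41 G=13.92 P=24.72 D=25.22
Read off A at T=3.71: 7.41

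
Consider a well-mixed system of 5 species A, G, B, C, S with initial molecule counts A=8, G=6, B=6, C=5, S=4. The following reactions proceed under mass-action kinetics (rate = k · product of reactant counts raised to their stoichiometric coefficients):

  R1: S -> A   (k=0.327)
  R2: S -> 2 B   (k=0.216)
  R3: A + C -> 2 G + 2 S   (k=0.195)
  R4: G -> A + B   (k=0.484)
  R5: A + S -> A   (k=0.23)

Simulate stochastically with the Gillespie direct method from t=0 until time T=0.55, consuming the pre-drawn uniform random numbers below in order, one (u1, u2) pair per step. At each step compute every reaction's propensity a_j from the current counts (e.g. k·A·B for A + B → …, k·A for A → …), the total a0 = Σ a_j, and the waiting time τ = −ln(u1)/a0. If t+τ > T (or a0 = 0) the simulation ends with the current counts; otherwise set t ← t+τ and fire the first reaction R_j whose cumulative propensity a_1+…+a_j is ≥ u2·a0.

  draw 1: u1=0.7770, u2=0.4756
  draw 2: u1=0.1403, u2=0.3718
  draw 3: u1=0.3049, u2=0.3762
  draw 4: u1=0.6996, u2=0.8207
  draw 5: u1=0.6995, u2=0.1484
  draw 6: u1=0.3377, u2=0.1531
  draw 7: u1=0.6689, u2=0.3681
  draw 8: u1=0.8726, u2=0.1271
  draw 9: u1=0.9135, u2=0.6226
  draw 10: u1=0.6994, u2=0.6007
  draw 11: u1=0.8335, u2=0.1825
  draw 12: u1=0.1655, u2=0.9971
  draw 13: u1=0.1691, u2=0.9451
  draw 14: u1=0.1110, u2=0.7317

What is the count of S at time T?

t=0.000: A=8 G=6 B=6 C=5 S=4
Draw 1: a1=1.308, a2=0.864, a3=7.800, a4=2.904, a5=7.360, a0=20.236; τ=−ln(0.7770)/20.236=0.012 → t=0.012; u2·a0=0.4756·20.236=9.624; a1+a2=2.172 < 9.624 ≤ a1+…+a3=9.972 → R3 fires; A=7 G=8 B=6 C=4 S=6
Draw 2: a1=1.962, a2=1.296, a3=5.460, a4=3.872, a5=9.660, a0=22.250; τ=−ln(0.1403)/22.250=0.088 → t=0.101; u2·a0=0.3718·22.250=8.273; a1+a2=3.258 < 8.273 ≤ a1+…+a3=8.718 → R3 fires; A=6 G=10 B=6 C=3 S=8
Draw 3: a1=2.616, a2=1.728, a3=3.510, a4=4.840, a5=11.040, a0=23.734; τ=−ln(0.3049)/23.734=0.050 → t=0.151; u2·a0=0.3762·23.734=8.929; a1+…+a3=7.854 < 8.929 ≤ a1+…+a4=12.694 → R4 fires; A=7 G=9 B=7 C=3 S=8
Draw 4: a1=2.616, a2=1.728, a3=4.095, a4=4.356, a5=12.880, a0=25.675; τ=−ln(0.6996)/25.675=0.014 → t=0.165; u2·a0=0.8207·25.675=21.071; a1+…+a4=12.795 < 21.071 ≤ a1+…+a5=25.675 → R5 fires; A=7 G=9 B=7 C=3 S=7
Draw 5: a1=2.289, a2=1.512, a3=4.095, a4=4.356, a5=11.270, a0=23.522; τ=−ln(0.6995)/23.522=0.015 → t=0.180; u2·a0=0.1484·23.522=3.491; a1=2.289 < 3.491 ≤ a1+a2=3.801 → R2 fires; A=7 G=9 B=9 C=3 S=6
Draw 6: a1=1.962, a2=1.296, a3=4.095, a4=4.356, a5=9.660, a0=21.369; τ=−ln(0.3377)/21.369=0.051 → t=0.231; u2·a0=0.1531·21.369=3.272; a1+a2=3.258 < 3.272 ≤ a1+…+a3=7.353 → R3 fires; A=6 G=11 B=9 C=2 S=8
Draw 7: a1=2.616, a2=1.728, a3=2.340, a4=5.324, a5=11.040, a0=23.048; τ=−ln(0.6689)/23.048=0.017 → t=0.248; u2·a0=0.3681·23.048=8.484; a1+…+a3=6.684 < 8.484 ≤ a1+…+a4=12.008 → R4 fires; A=7 G=10 B=10 C=2 S=8
Draw 8: a1=2.616, a2=1.728, a3=2.730, a4=4.840, a5=12.880, a0=24.794; τ=−ln(0.8726)/24.794=0.005 → t=0.254; u2·a0=0.1271·24.794=3.151; a1=2.616 < 3.151 ≤ a1+a2=4.344 → R2 fires; A=7 G=10 B=12 C=2 S=7
Draw 9: a1=2.289, a2=1.512, a3=2.730, a4=4.840, a5=11.270, a0=22.641; τ=−ln(0.9135)/22.641=0.004 → t=0.258; u2·a0=0.6226·22.641=14.096; a1+…+a4=11.371 < 14.096 ≤ a1+…+a5=22.641 → R5 fires; A=7 G=10 B=12 C=2 S=6
Draw 10: a1=1.962, a2=1.296, a3=2.730, a4=4.840, a5=9.660, a0=20.488; τ=−ln(0.6994)/20.488=0.017 → t=0.275; u2·a0=0.6007·20.488=12.307; a1+…+a4=10.828 < 12.307 ≤ a1+…+a5=20.488 → R5 fires; A=7 G=10 B=12 C=2 S=5
Draw 11: a1=1.635, a2=1.080, a3=2.730, a4=4.840, a5=8.050, a0=18.335; τ=−ln(0.8335)/18.335=0.010 → t=0.285; u2·a0=0.1825·18.335=3.346; a1+a2=2.715 < 3.346 ≤ a1+…+a3=5.445 → R3 fires; A=6 G=12 B=12 C=1 S=7
Draw 12: a1=2.289, a2=1.512, a3=1.170, a4=5.808, a5=9.660, a0=20.439; τ=−ln(0.1655)/20.439=0.088 → t=0.373; u2·a0=0.9971·20.439=20.380; a1+…+a4=10.779 < 20.380 ≤ a1+…+a5=20.439 → R5 fires; A=6 G=12 B=12 C=1 S=6
Draw 13: a1=1.962, a2=1.296, a3=1.170, a4=5.808, a5=8.280, a0=18.516; τ=−ln(0.1691)/18.516=0.096 → t=0.469; u2·a0=0.9451·18.516=17.499; a1+…+a4=10.236 < 17.499 ≤ a1+…+a5=18.516 → R5 fires; A=6 G=12 B=12 C=1 S=5
Draw 14: a1=1.635, a2=1.080, a3=1.170, a4=5.808, a5=6.900, a0=16.593; τ=−ln(0.1110)/16.593=0.132 → t=0.601 > T=0.55: stop.
Read off S at T=0.55: 5

S at T = 5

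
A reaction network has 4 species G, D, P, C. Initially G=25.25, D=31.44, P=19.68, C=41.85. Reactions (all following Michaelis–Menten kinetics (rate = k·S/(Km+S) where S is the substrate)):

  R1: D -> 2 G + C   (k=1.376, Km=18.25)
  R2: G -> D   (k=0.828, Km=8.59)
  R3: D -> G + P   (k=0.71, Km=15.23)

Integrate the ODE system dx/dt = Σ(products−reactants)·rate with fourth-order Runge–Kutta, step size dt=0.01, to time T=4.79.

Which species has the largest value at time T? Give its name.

RK4 with dt=0.01: 479 steps to T=4.79. Trajectory (selected grid times):
t=0.00: G=25.25 D=31.44 P=19.68 C=41.85
t=0.53: G=26.09 D=31.06 P=19.93 C=42.31
t=1.06: G=26.93 D=30.68 P=20.18 C=42.77
t=1.60: G=27.78 D=30.30 P=20.44 C=43.23
t=2.13: G=28.60 D=29.93 P=20.69 C=43.69
t=2.66: G=29.41 D=29.57 P=20.94 C=44.14
t=3.19: G=30.22 D=29.21 P=21.19 C=44.59
t=3.73: G=31.03 D=28.85 P=21.44 C=45.05
t=4.26: G=31.83 D=28.50 P=21.68 C=45.49
t=4.79: G=32.61 D=28.16 P=21.93 C=45.93
At T=4.79: G=32.61 D=28.16 P=21.93 C=45.93; the largest is C.

Dominant species at T: C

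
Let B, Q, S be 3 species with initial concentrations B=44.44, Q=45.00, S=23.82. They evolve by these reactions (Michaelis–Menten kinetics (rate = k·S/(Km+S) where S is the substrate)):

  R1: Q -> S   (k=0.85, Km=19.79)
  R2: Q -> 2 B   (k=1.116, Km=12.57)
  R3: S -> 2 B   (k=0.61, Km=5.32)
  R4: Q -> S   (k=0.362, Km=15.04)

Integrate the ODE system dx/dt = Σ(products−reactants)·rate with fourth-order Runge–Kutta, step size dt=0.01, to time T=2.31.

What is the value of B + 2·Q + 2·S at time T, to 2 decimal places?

Check how each reaction changes W = B + 2·Q + 2·S (weight of products minus weight of reactants):
R1: Q -> S: (2·1) − (2·1) = 2 − 2 = 0
R2: Q -> 2 B: (1·2) − (2·1) = 2 − 2 = 0
R3: S -> 2 B: (1·2) − (2·1) = 2 − 2 = 0
R4: Q -> S: (2·1) − (2·1) = 2 − 2 = 0
Every reaction leaves W unchanged, so W is conserved and no simulation is needed: W(T) = W(0) = 44.44 + 2·45.00 + 2·23.82 = 182.08

Value at T = 182.08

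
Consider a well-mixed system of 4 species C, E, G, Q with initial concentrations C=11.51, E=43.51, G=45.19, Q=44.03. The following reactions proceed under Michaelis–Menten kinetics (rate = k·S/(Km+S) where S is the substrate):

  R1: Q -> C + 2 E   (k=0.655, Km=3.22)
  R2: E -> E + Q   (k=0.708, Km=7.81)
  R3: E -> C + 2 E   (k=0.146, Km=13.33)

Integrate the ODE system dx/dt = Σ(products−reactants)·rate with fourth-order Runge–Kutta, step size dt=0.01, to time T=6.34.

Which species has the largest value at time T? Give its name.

RK4 with dt=0.01: 634 steps to T=6.34. Trajectory (selected grid times):
t=0.00: C=11.51 E=43.51 G=45.19 Q=44.03
t=0.70: C=12.02 E=44.44 G=45.19 Q=44.02
t=1.41: C=12.53 E=45.39 G=45.19 Q=44.02
t=2.11: C=13.04 E=46.32 G=45.19 Q=44.01
t=2.82: C=13.55 E=47.27 G=45.19 Q=44.01
t=3.52: C=14.06 E=48.20 G=45.19 Q=44.01
t=4.23: C=14.57 E=49.15 G=45.19 Q=44.01
t=4.93: C=15.08 E=50.09 G=45.19 Q=44.01
t=5.64: C=15.59 E=51.04 G=45.19 Q=44.01
t=6.34: C=16.10 E=51.97 G=45.19 Q=44.02
At T=6.34: C=16.10 E=51.97 G=45.19 Q=44.02; the largest is E.

Dominant species at T: E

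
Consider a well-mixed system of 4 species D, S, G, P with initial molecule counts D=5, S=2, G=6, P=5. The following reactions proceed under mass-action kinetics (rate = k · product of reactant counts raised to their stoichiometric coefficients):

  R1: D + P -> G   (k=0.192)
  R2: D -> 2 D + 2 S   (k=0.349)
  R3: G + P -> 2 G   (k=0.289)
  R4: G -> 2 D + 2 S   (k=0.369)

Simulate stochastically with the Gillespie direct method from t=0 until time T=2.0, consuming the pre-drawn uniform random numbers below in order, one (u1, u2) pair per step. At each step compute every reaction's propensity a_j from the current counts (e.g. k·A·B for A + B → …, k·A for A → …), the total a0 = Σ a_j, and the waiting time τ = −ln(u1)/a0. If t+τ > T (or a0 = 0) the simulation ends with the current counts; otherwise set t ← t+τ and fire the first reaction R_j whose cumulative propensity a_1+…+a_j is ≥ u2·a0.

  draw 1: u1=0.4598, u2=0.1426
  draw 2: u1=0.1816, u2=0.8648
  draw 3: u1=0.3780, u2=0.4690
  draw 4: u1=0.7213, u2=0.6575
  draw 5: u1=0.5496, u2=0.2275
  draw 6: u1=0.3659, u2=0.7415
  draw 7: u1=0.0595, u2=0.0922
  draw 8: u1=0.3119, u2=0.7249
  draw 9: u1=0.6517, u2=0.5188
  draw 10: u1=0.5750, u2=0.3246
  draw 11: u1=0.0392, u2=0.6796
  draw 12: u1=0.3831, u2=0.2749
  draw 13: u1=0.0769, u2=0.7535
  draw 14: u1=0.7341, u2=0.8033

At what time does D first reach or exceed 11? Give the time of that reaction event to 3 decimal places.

Threshold first reached at t = 1.019

t=0.000: D=5 S=2 G=6 P=5
Draw 1: a1=4.800, a2=1.745, a3=8.670, a4=2.214, a0=17.429; τ=−ln(0.4598)/17.429=0.045 → t=0.045; u2·a0=0.1426·17.429=2.485 ≤ a1=4.800 → R1 fires; D=4 S=2 G=7 P=4
Draw 2: a1=3.072, a2=1.396, a3=8.092, a4=2.583, a0=15.143; τ=−ln(0.1816)/15.143=0.113 → t=0.157; u2·a0=0.8648·15.143=13.096; a1+…+a3=12.560 < 13.096 ≤ a1+…+a4=15.143 → R4 fires; D=6 S=4 G=6 P=4
Draw 3: a1=4.608, a2=2.094, a3=6.936, a4=2.214, a0=15.852; τ=−ln(0.3780)/15.852=0.061 → t=0.219; u2·a0=0.4690·15.852=7.435; a1+a2=6.702 < 7.435 ≤ a1+…+a3=13.638 → R3 fires; D=6 S=4 G=7 P=3
Draw 4: a1=3.456, a2=2.094, a3=6.069, a4=2.583, a0=14.202; τ=−ln(0.7213)/14.202=0.023 → t=0.242; u2·a0=0.6575·14.202=9.338; a1+a2=5.550 < 9.338 ≤ a1+…+a3=11.619 → R3 fires; D=6 S=4 G=8 P=2
Draw 5: a1=2.304, a2=2.094, a3=4.624, a4=2.952, a0=11.974; τ=−ln(0.5496)/11.974=0.050 → t=0.292; u2·a0=0.2275·11.974=2.724; a1=2.304 < 2.724 ≤ a1+a2=4.398 → R2 fires; D=7 S=6 G=8 P=2
Draw 6: a1=2.688, a2=2.443, a3=4.624, a4=2.952, a0=12.707; τ=−ln(0.3659)/12.707=0.079 → t=0.371; u2·a0=0.7415·12.707=9.422; a1+a2=5.131 < 9.422 ≤ a1+…+a3=9.755 → R3 fires; D=7 S=6 G=9 P=1
Draw 7: a1=1.344, a2=2.443, a3=2.601, a4=3.321, a0=9.709; τ=−ln(0.0595)/9.709=0.291 → t=0.661; u2·a0=0.0922·9.709=0.895 ≤ a1=1.344 → R1 fires; D=6 S=6 G=10 P=0
Draw 8: a1=0.000, a2=2.094, a3=0.000, a4=3.690, a0=5.784; τ=−ln(0.3119)/5.784=0.201 → t=0.863; u2·a0=0.7249·5.784=4.193; a1+…+a3=2.094 < 4.193 ≤ a1+…+a4=5.784 → R4 fires; D=8 S=8 G=9 P=0
Draw 9: a1=0.000, a2=2.792, a3=0.000, a4=3.321, a0=6.113; τ=−ln(0.6517)/6.113=0.070 → t=0.933; u2·a0=0.5188·6.113=3.171; a1+…+a3=2.792 < 3.171 ≤ a1+…+a4=6.113 → R4 fires; D=10 S=10 G=8 P=0
Draw 10: a1=0.000, a2=3.490, a3=0.000, a4=2.952, a0=6.442; τ=−ln(0.5750)/6.442=0.086 → t=1.019; u2·a0=0.3246·6.442=2.091; a1=0.000 < 2.091 ≤ a1+a2=3.490 → R2 fires; D=11 S=12 G=8 P=0
Draw 11: a1=0.000, a2=3.839, a3=0.000, a4=2.952, a0=6.791; τ=−ln(0.0392)/6.791=0.477 → t=1.496; u2·a0=0.6796·6.791=4.615; a1+…+a3=3.839 < 4.615 ≤ a1+…+a4=6.791 → R4 fires; D=13 S=14 G=7 P=0
Draw 12: a1=0.000, a2=4.537, a3=0.000, a4=2.583, a0=7.120; τ=−ln(0.3831)/7.120=0.135 → t=1.630; u2·a0=0.2749·7.120=1.957; a1=0.000 < 1.957 ≤ a1+a2=4.537 → R2 fires; D=14 S=16 G=7 P=0
Draw 13: a1=0.000, a2=4.886, a3=0.000, a4=2.583, a0=7.469; τ=−ln(0.0769)/7.469=0.343 → t=1.974; u2·a0=0.7535·7.469=5.628; a1+…+a3=4.886 < 5.628 ≤ a1+…+a4=7.469 → R4 fires; D=16 S=18 G=6 P=0
Draw 14: a1=0.000, a2=5.584, a3=0.000, a4=2.214, a0=7.798; τ=−ln(0.7341)/7.798=0.040 → t=2.014 > T=2.0: stop.
D first becomes ≥ 11 when it reaches 11 at the event at t=1.019.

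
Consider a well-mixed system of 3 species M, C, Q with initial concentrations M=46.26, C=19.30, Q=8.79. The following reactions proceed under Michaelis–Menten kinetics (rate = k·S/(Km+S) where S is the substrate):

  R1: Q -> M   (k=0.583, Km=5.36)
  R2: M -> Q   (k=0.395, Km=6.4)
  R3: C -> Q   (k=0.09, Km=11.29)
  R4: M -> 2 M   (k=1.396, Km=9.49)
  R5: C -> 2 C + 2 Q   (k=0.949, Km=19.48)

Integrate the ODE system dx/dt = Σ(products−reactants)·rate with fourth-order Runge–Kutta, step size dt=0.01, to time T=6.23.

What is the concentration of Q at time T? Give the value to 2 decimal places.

Q at T = 14.92

RK4 with dt=0.01: 623 steps to T=6.23. Trajectory (selected grid times):
t=0.00: M=46.26 C=19.30 Q=8.79
t=0.69: M=47.07 C=19.59 Q=9.47
t=1.38: M=47.90 C=19.88 Q=10.15
t=2.08: M=48.74 C=20.17 Q=10.84
t=2.77: M=49.58 C=20.47 Q=11.51
t=3.46: M=50.42 C=20.77 Q=12.19
t=4.15: M=51.27 C=21.06 Q=12.87
t=4.85: M=52.14 C=21.37 Q=13.56
t=5.54: M=53.01 C=21.67 Q=14.24
t=6.23: M=53.88 C=21.98 Q=14.92
Read off Q at T=6.23: 14.92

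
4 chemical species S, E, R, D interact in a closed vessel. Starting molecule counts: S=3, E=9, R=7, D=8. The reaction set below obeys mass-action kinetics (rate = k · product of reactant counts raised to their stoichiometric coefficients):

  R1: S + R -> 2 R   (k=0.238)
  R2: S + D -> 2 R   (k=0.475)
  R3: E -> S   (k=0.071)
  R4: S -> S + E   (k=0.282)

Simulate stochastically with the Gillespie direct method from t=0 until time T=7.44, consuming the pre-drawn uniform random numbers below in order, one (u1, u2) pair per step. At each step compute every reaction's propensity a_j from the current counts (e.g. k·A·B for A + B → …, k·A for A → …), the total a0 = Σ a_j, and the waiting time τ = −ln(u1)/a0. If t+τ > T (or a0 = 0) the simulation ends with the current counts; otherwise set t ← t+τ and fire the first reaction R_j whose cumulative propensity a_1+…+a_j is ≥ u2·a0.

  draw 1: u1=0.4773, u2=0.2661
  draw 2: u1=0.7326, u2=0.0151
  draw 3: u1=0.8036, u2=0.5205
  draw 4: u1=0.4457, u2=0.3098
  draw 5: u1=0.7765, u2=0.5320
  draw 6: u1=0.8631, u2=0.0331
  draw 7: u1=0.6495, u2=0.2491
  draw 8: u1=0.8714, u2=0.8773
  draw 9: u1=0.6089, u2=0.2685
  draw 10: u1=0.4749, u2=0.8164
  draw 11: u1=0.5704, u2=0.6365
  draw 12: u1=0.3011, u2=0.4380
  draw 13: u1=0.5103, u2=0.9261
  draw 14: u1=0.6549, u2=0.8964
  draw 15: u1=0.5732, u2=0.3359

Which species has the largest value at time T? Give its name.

t=0.000: S=3 E=9 R=7 D=8
Draw 1: a1=4.998, a2=11.400, a3=0.639, a4=0.846, a0=17.883; τ=−ln(0.4773)/17.883=0.041 → t=0.041; u2·a0=0.2661·17.883=4.759 ≤ a1=4.998 → R1 fires; S=2 E=9 R=8 D=8
Draw 2: a1=3.808, a2=7.600, a3=0.639, a4=0.564, a0=12.611; τ=−ln(0.7326)/12.611=0.025 → t=0.066; u2·a0=0.0151·12.611=0.190 ≤ a1=3.808 → R1 fires; S=1 E=9 R=9 D=8
Draw 3: a1=2.142, a2=3.800, a3=0.639, a4=0.282, a0=6.863; τ=−ln(0.8036)/6.863=0.032 → t=0.098; u2·a0=0.5205·6.863=3.572; a1=2.142 < 3.572 ≤ a1+a2=5.942 → R2 fires; S=0 E=9 R=11 D=7
Draw 4: a1=0.000, a2=0.000, a3=0.639, a4=0.000, a0=0.639; τ=−ln(0.4457)/0.639=1.265 → t=1.363; u2·a0=0.3098·0.639=0.198; a1+a2=0.000 < 0.198 ≤ a1+…+a3=0.639 → R3 fires; S=1 E=8 R=11 D=7
Draw 5: a1=2.618, a2=3.325, a3=0.568, a4=0.282, a0=6.793; τ=−ln(0.7765)/6.793=0.037 → t=1.400; u2·a0=0.5320·6.793=3.614; a1=2.618 < 3.614 ≤ a1+a2=5.943 → R2 fires; S=0 E=8 R=13 D=6
Draw 6: a1=0.000, a2=0.000, a3=0.568, a4=0.000, a0=0.568; τ=−ln(0.8631)/0.568=0.259 → t=1.659; u2·a0=0.0331·0.568=0.019; a1+a2=0.000 < 0.019 ≤ a1+…+a3=0.568 → R3 fires; S=1 E=7 R=13 D=6
Draw 7: a1=3.094, a2=2.850, a3=0.497, a4=0.282, a0=6.723; τ=−ln(0.6495)/6.723=0.064 → t=1.723; u2·a0=0.2491·6.723=1.675 ≤ a1=3.094 → R1 fires; S=0 E=7 R=14 D=6
Draw 8: a1=0.000, a2=0.000, a3=0.497, a4=0.000, a0=0.497; τ=−ln(0.8714)/0.497=0.277 → t=2.000; u2·a0=0.8773·0.497=0.436; a1+a2=0.000 < 0.436 ≤ a1+…+a3=0.497 → R3 fires; S=1 E=6 R=14 D=6
Draw 9: a1=3.332, a2=2.850, a3=0.426, a4=0.282, a0=6.890; τ=−ln(0.6089)/6.890=0.072 → t=2.072; u2·a0=0.2685·6.890=1.850 ≤ a1=3.332 → R1 fires; S=0 E=6 R=15 D=6
Draw 10: a1=0.000, a2=0.000, a3=0.426, a4=0.000, a0=0.426; τ=−ln(0.4749)/0.426=1.748 → t=3.820; u2·a0=0.8164·0.426=0.348; a1+a2=0.000 < 0.348 ≤ a1+…+a3=0.426 → R3 fires; S=1 E=5 R=15 D=6
Draw 11: a1=3.570, a2=2.850, a3=0.355, a4=0.282, a0=7.057; τ=−ln(0.5704)/7.057=0.080 → t=3.900; u2·a0=0.6365·7.057=4.492; a1=3.570 < 4.492 ≤ a1+a2=6.420 → R2 fires; S=0 E=5 R=17 D=5
Draw 12: a1=0.000, a2=0.000, a3=0.355, a4=0.000, a0=0.355; τ=−ln(0.3011)/0.355=3.381 → t=7.281; u2·a0=0.4380·0.355=0.155; a1+a2=0.000 < 0.155 ≤ a1+…+a3=0.355 → R3 fires; S=1 E=4 R=17 D=5
Draw 13: a1=4.046, a2=2.375, a3=0.284, a4=0.282, a0=6.987; τ=−ln(0.5103)/6.987=0.096 → t=7.377; u2·a0=0.9261·6.987=6.471; a1+a2=6.421 < 6.471 ≤ a1+…+a3=6.705 → R3 fires; S=2 E=3 R=17 D=5
Draw 14: a1=8.092, a2=4.750, a3=0.213, a4=0.564, a0=13.619; τ=−ln(0.6549)/13.619=0.031 → t=7.408; u2·a0=0.8964·13.619=12.208; a1=8.092 < 12.208 ≤ a1+a2=12.842 → R2 fires; S=1 E=3 R=19 D=4
Draw 15: a1=4.522, a2=1.900, a3=0.213, a4=0.282, a0=6.917; τ=−ln(0.5732)/6.917=0.080 → t=7.489 > T=7.44: stop.
At T=7.44: S=1 E=3 R=19 D=4; the largest is R.

Dominant species at T: R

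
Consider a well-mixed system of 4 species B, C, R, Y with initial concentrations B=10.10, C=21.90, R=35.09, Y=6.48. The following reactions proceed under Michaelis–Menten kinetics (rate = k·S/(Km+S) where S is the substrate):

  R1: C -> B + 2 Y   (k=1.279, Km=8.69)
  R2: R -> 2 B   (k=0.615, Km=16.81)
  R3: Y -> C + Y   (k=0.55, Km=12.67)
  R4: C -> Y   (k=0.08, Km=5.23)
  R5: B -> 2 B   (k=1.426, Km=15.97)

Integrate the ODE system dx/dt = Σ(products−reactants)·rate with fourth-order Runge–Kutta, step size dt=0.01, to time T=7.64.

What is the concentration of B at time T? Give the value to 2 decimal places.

RK4 with dt=0.01: 764 steps to T=7.64. Trajectory (selected grid times):
t=0.00: B=10.10 C=21.90 R=35.09 Y=6.48
t=0.85: B=12.08 C=21.24 R=34.74 Y=8.08
t=1.70: B=14.09 C=20.61 R=34.39 Y=9.68
t=2.55: B=16.15 C=20.01 R=34.03 Y=11.25
t=3.40: B=18.23 C=19.43 R=33.69 Y=12.81
t=4.24: B=20.31 C=18.87 R=33.34 Y=14.35
t=5.09: B=22.44 C=18.33 R=32.99 Y=15.88
t=5.94: B=24.58 C=17.81 R=32.65 Y=17.40
t=6.79: B=26.75 C=17.31 R=32.30 Y=18.91
t=7.64: B=28.92 C=16.82 R=31.96 Y=20.40
Read off B at T=7.64: 28.92

B at T = 28.92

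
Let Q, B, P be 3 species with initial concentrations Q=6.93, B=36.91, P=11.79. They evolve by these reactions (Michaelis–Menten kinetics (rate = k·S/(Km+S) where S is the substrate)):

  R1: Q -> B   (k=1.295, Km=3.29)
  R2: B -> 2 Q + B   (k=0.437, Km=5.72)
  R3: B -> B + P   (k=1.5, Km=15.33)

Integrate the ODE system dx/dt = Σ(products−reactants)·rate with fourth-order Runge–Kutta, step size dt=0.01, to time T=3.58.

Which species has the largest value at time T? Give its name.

Dominant species at T: B

RK4 with dt=0.01: 358 steps to T=3.58. Trajectory (selected grid times):
t=0.00: Q=6.93 B=36.91 P=11.79
t=0.40: Q=6.88 B=37.26 P=12.21
t=0.80: Q=6.84 B=37.61 P=12.64
t=1.19: Q=6.79 B=37.95 P=13.06
t=1.59: Q=6.75 B=38.30 P=13.48
t=1.99: Q=6.70 B=38.65 P=13.91
t=2.39: Q=6.66 B=38.99 P=14.34
t=2.78: Q=6.62 B=39.33 P=14.76
t=3.18: Q=6.58 B=39.68 P=15.20
t=3.58: Q=6.54 B=40.02 P=15.63
At T=3.58: Q=6.54 B=40.02 P=15.63; the largest is B.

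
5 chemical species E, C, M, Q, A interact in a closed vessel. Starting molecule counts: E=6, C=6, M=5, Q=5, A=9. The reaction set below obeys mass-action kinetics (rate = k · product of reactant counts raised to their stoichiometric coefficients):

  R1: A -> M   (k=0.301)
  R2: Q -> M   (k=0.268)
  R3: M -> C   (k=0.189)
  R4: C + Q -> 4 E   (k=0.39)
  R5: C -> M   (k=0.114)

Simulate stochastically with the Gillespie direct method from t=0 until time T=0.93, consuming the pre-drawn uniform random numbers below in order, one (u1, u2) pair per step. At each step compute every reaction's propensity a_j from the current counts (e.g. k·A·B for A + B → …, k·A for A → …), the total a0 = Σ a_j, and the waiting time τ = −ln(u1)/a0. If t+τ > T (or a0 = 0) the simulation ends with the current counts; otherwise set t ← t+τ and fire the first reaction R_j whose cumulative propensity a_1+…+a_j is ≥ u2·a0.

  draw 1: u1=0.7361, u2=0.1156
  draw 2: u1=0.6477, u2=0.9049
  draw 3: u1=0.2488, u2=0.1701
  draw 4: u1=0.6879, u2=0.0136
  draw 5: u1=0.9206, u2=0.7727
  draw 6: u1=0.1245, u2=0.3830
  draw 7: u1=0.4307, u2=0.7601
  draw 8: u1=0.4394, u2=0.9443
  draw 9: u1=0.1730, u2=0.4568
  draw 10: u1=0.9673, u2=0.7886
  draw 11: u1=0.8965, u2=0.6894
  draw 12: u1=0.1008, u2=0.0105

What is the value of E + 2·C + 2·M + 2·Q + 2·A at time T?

Check how each reaction changes W = E + 2·C + 2·M + 2·Q + 2·A (weight of products minus weight of reactants):
R1: A -> M: (2·1) − (2·1) = 2 − 2 = 0
R2: Q -> M: (2·1) − (2·1) = 2 − 2 = 0
R3: M -> C: (2·1) − (2·1) = 2 − 2 = 0
R4: C + Q -> 4 E: (1·4) − (2·1 + 2·1) = 4 − 4 = 0
R5: C -> M: (2·1) − (2·1) = 2 − 2 = 0
Every reaction leaves W unchanged, so W is conserved and no simulation is needed: W(T) = W(0) = 6 + 2·6 + 2·5 + 2·5 + 2·9 = 56

Value at T = 56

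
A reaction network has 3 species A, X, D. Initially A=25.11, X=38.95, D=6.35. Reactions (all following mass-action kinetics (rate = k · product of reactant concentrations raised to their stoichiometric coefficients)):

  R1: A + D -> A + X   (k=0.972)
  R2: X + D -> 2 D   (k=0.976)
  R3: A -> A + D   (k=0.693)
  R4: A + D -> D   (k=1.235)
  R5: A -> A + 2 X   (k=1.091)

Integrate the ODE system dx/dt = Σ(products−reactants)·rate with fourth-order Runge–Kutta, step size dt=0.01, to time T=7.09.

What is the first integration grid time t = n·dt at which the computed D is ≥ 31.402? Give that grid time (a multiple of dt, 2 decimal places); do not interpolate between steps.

RK4 with dt=0.01: 709 steps to T=7.09. Trajectory (selected grid times):
t=0.00: A=25.11 X=38.95 D=6.35
t=0.09: A=4.26 X=17.86 D=31.22
t=0.10: A=2.83 X=13.93 D=35.25
t=0.79: A=0.00 X=0.00 D=49.34
t=1.58: A=0.00 X=0.00 D=49.34
t=2.36: A=0.00 X=0.00 D=49.34
t=3.15: A=0.00 X=0.00 D=49.34
t=3.94: A=0.00 X=0.00 D=49.34
t=4.73: A=0.00 X=0.00 D=49.34
t=5.51: A=0.00 X=0.00 D=49.34
t=6.30: A=0.00 X=0.00 D=49.34
t=7.09: A=0.00 X=0.00 D=49.34
D(0.09)=31.218 < 31.402 but D(0.10)=35.252 ≥ 31.402, so the first grid time is t=0.10.

Threshold first reached at t = 0.10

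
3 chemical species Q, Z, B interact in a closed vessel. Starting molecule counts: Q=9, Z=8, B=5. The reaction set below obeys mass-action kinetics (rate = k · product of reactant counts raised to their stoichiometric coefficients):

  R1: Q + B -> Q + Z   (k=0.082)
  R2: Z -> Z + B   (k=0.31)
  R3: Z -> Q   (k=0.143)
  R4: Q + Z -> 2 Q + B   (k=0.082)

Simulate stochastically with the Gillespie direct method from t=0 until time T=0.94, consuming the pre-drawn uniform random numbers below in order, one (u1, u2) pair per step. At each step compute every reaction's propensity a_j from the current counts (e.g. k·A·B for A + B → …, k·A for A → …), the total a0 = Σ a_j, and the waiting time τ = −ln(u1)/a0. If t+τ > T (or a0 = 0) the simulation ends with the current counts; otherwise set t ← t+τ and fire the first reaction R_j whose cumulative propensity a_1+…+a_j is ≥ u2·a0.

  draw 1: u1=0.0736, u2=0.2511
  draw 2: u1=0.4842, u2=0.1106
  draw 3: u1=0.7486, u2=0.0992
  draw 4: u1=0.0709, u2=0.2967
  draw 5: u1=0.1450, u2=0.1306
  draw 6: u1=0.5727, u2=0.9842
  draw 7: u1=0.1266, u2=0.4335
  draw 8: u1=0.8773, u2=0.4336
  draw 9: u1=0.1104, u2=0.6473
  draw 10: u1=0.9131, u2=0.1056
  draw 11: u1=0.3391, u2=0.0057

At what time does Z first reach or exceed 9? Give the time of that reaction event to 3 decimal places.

Threshold first reached at t = 0.197

t=0.000: Q=9 Z=8 B=5
Draw 1: a1=3.690, a2=2.480, a3=1.144, a4=5.904, a0=13.218; τ=−ln(0.0736)/13.218=0.197 → t=0.197; u2·a0=0.2511·13.218=3.319 ≤ a1=3.690 → R1 fires; Q=9 Z=9 B=4
Draw 2: a1=2.952, a2=2.790, a3=1.287, a4=6.642, a0=13.671; τ=−ln(0.4842)/13.671=0.053 → t=0.250; u2·a0=0.1106·13.671=1.512 ≤ a1=2.952 → R1 fires; Q=9 Z=10 B=3
Draw 3: a1=2.214, a2=3.100, a3=1.430, a4=7.380, a0=14.124; τ=−ln(0.7486)/14.124=0.021 → t=0.271; u2·a0=0.0992·14.124=1.401 ≤ a1=2.214 → R1 fires; Q=9 Z=11 B=2
Draw 4: a1=1.476, a2=3.410, a3=1.573, a4=8.118, a0=14.577; τ=−ln(0.0709)/14.577=0.182 → t=0.452; u2·a0=0.2967·14.577=4.325; a1=1.476 < 4.325 ≤ a1+a2=4.886 → R2 fires; Q=9 Z=11 B=3
Draw 5: a1=2.214, a2=3.410, a3=1.573, a4=8.118, a0=15.315; τ=−ln(0.1450)/15.315=0.126 → t=0.579; u2·a0=0.1306·15.315=2.000 ≤ a1=2.214 → R1 fires; Q=9 Z=12 B=2
Draw 6: a1=1.476, a2=3.720, a3=1.716, a4=8.856, a0=15.768; τ=−ln(0.5727)/15.768=0.035 → t=0.614; u2·a0=0.9842·15.768=15.519; a1+…+a3=6.912 < 15.519 ≤ a1+…+a4=15.768 → R4 fires; Q=10 Z=11 B=3
Draw 7: a1=2.460, a2=3.410, a3=1.573, a4=9.020, a0=16.463; τ=−ln(0.1266)/16.463=0.126 → t=0.739; u2·a0=0.4335·16.463=7.137; a1+a2=5.870 < 7.137 ≤ a1+…+a3=7.443 → R3 fires; Q=11 Z=10 B=3
Draw 8: a1=2.706, a2=3.100, a3=1.430, a4=9.020, a0=16.256; τ=−ln(0.8773)/16.256=0.008 → t=0.748; u2·a0=0.4336·16.256=7.049; a1+a2=5.806 < 7.049 ≤ a1+…+a3=7.236 → R3 fires; Q=12 Z=9 B=3
Draw 9: a1=2.952, a2=2.790, a3=1.287, a4=8.856, a0=15.885; τ=−ln(0.1104)/15.885=0.139 → t=0.886; u2·a0=0.6473·15.885=10.282; a1+…+a3=7.029 < 10.282 ≤ a1+…+a4=15.885 → R4 fires; Q=13 Z=8 B=4
Draw 10: a1=4.264, a2=2.480, a3=1.144, a4=8.528, a0=16.416; τ=−ln(0.9131)/16.416=0.006 → t=0.892; u2·a0=0.1056·16.416=1.734 ≤ a1=4.264 → R1 fires; Q=13 Z=9 B=3
Draw 11: a1=3.198, a2=2.790, a3=1.287, a4=9.594, a0=16.869; τ=−ln(0.3391)/16.869=0.064 → t=0.956 > T=0.94: stop.
Z first becomes ≥ 9 when it reaches 9 at the event at t=0.197.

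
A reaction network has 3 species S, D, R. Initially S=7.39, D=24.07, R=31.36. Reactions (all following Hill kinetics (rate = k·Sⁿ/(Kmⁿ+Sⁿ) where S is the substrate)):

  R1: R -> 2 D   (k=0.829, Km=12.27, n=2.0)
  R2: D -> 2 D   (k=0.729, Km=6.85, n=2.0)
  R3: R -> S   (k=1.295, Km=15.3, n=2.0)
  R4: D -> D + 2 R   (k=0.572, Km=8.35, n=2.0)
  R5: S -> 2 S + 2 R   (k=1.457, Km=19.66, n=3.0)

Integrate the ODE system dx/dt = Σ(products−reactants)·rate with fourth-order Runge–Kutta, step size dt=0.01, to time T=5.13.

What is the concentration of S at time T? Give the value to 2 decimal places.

RK4 with dt=0.01: 513 steps to T=5.13. Trajectory (selected grid times):
t=0.00: S=7.39 D=24.07 R=31.36
t=0.57: S=8.03 D=25.27 R=31.04
t=1.14: S=8.68 D=26.48 R=30.74
t=1.71: S=9.35 D=27.68 R=30.49
t=2.28: S=10.03 D=28.89 R=30.27
t=2.85: S=10.72 D=30.09 R=30.09
t=3.42: S=11.43 D=31.30 R=29.96
t=3.99: S=12.16 D=32.51 R=29.88
t=4.56: S=12.92 D=33.71 R=29.84
t=5.13: S=13.70 D=34.92 R=29.86
Read off S at T=5.13: 13.70

S at T = 13.70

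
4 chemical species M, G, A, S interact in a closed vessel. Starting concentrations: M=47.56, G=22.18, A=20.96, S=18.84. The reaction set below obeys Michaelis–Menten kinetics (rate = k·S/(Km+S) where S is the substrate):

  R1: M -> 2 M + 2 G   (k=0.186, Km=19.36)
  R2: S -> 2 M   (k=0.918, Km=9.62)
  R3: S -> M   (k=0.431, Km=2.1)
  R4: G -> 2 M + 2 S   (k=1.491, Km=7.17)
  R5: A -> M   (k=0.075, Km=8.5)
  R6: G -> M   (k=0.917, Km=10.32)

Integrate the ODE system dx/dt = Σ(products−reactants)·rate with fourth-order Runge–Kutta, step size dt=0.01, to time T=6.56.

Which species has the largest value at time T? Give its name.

RK4 with dt=0.01: 656 steps to T=6.56. Trajectory (selected grid times):
t=0.00: M=47.56 G=22.18 A=20.96 S=18.84
t=0.73: M=50.96 G=21.10 A=20.92 S=19.74
t=1.46: M=54.35 G=20.05 A=20.88 S=20.62
t=2.19: M=57.73 G=19.02 A=20.84 S=21.47
t=2.92: M=61.09 G=18.01 A=20.80 S=22.28
t=3.64: M=64.38 G=17.04 A=20.77 S=23.06
t=4.37: M=67.69 G=16.07 A=20.73 S=23.81
t=5.10: M=70.98 G=15.14 A=20.69 S=24.54
t=5.83: M=74.24 G=14.23 A=20.65 S=25.22
t=6.56: M=77.46 G=13.35 A=20.61 S=25.88
At T=6.56: M=77.46 G=13.35 A=20.61 S=25.88; the largest is M.

Dominant species at T: M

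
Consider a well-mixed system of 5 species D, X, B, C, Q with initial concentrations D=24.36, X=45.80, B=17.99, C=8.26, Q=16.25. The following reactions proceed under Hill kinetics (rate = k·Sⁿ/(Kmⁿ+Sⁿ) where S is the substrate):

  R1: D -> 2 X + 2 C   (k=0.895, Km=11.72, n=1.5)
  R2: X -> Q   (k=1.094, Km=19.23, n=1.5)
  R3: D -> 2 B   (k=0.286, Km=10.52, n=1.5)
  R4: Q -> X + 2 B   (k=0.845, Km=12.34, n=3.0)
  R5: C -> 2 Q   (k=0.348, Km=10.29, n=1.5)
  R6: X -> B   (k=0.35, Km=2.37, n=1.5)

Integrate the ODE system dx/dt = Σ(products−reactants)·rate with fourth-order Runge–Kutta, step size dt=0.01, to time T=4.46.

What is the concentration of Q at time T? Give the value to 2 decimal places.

RK4 with dt=0.01: 446 steps to T=4.46. Trajectory (selected grid times):
t=0.00: D=24.36 X=45.80 B=17.99 C=8.26 Q=16.25
t=0.50: D=23.91 X=46.16 B=18.98 C=8.85 Q=16.53
t=0.99: D=23.48 X=46.51 B=19.95 C=9.43 Q=16.82
t=1.49: D=23.04 X=46.87 B=20.95 C=10.00 Q=17.11
t=1.98: D=22.61 X=47.22 B=21.94 C=10.56 Q=17.40
t=2.48: D=22.18 X=47.58 B=22.96 C=11.12 Q=17.71
t=2.97: D=21.76 X=47.92 B=23.96 C=11.66 Q=18.01
t=3.47: D=21.33 X=48.27 B=24.99 C=12.20 Q=18.31
t=3.96: D=20.92 X=48.62 B=26.01 C=12.72 Q=18.62
t=4.46: D=20.50 X=48.96 B=27.05 C=13.25 Q=18.93
Read off Q at T=4.46: 18.93

Q at T = 18.93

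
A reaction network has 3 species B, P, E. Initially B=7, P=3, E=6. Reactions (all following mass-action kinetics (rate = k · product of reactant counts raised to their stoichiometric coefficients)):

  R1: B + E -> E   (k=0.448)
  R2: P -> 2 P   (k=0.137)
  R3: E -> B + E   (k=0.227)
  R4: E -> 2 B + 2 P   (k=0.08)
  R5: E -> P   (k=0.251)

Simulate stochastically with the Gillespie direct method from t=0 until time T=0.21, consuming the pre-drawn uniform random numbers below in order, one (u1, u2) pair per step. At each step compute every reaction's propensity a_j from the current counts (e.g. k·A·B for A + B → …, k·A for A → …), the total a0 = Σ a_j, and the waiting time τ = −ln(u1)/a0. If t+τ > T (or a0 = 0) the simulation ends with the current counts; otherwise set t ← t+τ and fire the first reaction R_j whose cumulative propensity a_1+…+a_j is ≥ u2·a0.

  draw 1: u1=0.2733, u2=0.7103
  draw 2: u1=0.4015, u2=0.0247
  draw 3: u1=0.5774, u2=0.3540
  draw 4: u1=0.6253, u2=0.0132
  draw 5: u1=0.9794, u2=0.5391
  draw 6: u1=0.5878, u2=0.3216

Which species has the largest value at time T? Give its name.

Dominant species at T: E

t=0.000: B=7 P=3 E=6
Draw 1: a1=18.816, a2=0.411, a3=1.362, a4=0.480, a5=1.506, a0=22.575; τ=−ln(0.2733)/22.575=0.057 → t=0.057; u2·a0=0.7103·22.575=16.035 ≤ a1=18.816 → R1 fires; B=6 P=3 E=6
Draw 2: a1=16.128, a2=0.411, a3=1.362, a4=0.480, a5=1.506, a0=19.887; τ=−ln(0.4015)/19.887=0.046 → t=0.103; u2·a0=0.0247·19.887=0.491 ≤ a1=16.128 → R1 fires; B=5 P=3 E=6
Draw 3: a1=13.440, a2=0.411, a3=1.362, a4=0.480, a5=1.506, a0=17.199; τ=−ln(0.5774)/17.199=0.032 → t=0.135; u2·a0=0.3540·17.199=6.088 ≤ a1=13.440 → R1 fires; B=4 P=3 E=6
Draw 4: a1=10.752, a2=0.411, a3=1.362, a4=0.480, a5=1.506, a0=14.511; τ=−ln(0.6253)/14.511=0.032 → t=0.168; u2·a0=0.0132·14.511=0.192 ≤ a1=10.752 → R1 fires; B=3 P=3 E=6
Draw 5: a1=8.064, a2=0.411, a3=1.362, a4=0.480, a5=1.506, a0=11.823; τ=−ln(0.9794)/11.823=0.002 → t=0.169; u2·a0=0.5391·11.823=6.374 ≤ a1=8.064 → R1 fires; B=2 P=3 E=6
Draw 6: a1=5.376, a2=0.411, a3=1.362, a4=0.480, a5=1.506, a0=9.135; τ=−ln(0.5878)/9.135=0.058 → t=0.228 > T=0.21: stop.
At T=0.21: B=2 P=3 E=6; the largest is E.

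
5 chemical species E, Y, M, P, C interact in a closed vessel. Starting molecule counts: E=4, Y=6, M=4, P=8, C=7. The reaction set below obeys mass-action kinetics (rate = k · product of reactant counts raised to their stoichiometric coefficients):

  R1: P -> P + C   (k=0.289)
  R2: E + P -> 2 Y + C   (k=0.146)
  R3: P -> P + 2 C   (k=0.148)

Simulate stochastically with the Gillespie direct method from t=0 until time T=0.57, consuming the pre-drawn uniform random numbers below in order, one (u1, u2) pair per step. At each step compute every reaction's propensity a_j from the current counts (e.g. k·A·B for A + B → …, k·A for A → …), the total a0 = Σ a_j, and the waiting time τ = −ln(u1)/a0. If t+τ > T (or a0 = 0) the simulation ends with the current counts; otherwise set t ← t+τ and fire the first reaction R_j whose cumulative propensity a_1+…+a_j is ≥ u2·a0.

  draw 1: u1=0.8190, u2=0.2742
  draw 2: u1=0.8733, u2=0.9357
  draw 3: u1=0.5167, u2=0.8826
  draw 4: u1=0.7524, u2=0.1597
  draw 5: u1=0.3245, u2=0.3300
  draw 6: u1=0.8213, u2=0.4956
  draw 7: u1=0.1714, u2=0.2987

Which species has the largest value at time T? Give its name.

t=0.000: E=4 Y=6 M=4 P=8 C=7
Draw 1: a1=2.312, a2=4.672, a3=1.184, a0=8.168; τ=−ln(0.8190)/8.168=0.024 → t=0.024; u2·a0=0.2742·8.168=2.240 ≤ a1=2.312 → R1 fires; E=4 Y=6 M=4 P=8 C=8
Draw 2: a1=2.312, a2=4.672, a3=1.184, a0=8.168; τ=−ln(0.8733)/8.168=0.017 → t=0.041; u2·a0=0.9357·8.168=7.643; a1+a2=6.984 < 7.643 ≤ a1+…+a3=8.168 → R3 fires; E=4 Y=6 M=4 P=8 C=10
Draw 3: a1=2.312, a2=4.672, a3=1.184, a0=8.168; τ=−ln(0.5167)/8.168=0.081 → t=0.122; u2·a0=0.8826·8.168=7.209; a1+a2=6.984 < 7.209 ≤ a1+…+a3=8.168 → R3 fires; E=4 Y=6 M=4 P=8 C=12
Draw 4: a1=2.312, a2=4.672, a3=1.184, a0=8.168; τ=−ln(0.7524)/8.168=0.035 → t=0.157; u2·a0=0.1597·8.168=1.304 ≤ a1=2.312 → R1 fires; E=4 Y=6 M=4 P=8 C=13
Draw 5: a1=2.312, a2=4.672, a3=1.184, a0=8.168; τ=−ln(0.3245)/8.168=0.138 → t=0.294; u2·a0=0.3300·8.168=2.695; a1=2.312 < 2.695 ≤ a1+a2=6.984 → R2 fires; E=3 Y=8 M=4 P=7 C=14
Draw 6: a1=2.023, a2=3.066, a3=1.036, a0=6.125; τ=−ln(0.8213)/6.125=0.032 → t=0.327; u2·a0=0.4956·6.125=3.036; a1=2.023 < 3.036 ≤ a1+a2=5.089 → R2 fires; E=2 Y=10 M=4 P=6 C=15
Draw 7: a1=1.734, a2=1.752, a3=0.888, a0=4.374; τ=−ln(0.1714)/4.374=0.403 → t=0.730 > T=0.57: stop.
At T=0.57: E=2 Y=10 M=4 P=6 C=15; the largest is C.

Dominant species at T: C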